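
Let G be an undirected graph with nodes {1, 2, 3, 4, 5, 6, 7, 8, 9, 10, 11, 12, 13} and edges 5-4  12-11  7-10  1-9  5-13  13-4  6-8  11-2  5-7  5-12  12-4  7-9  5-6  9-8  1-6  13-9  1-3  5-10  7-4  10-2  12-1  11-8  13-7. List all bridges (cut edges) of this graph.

The edges on the cycle 5-13-7-10-2-11-12-5 are not bridges since each lies on that cycle.
But removing 1-3 disconnects 1 from 3 — this is a bridge.

1-3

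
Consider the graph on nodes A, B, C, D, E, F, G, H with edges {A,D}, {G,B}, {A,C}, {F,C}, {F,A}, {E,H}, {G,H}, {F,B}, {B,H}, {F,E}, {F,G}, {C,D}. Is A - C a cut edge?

No

After removing A - C, the path A-F-C still connects them, so the edge is not a bridge.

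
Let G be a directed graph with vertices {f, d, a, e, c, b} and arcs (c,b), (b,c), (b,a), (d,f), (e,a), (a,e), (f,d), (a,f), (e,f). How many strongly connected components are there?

{a, e} are all mutually reachable — one SCC of size 2.
{d, f} are all mutually reachable — one SCC of size 2.
{b, c} are all mutually reachable — one SCC of size 2.
That gives 3 strongly connected components.

3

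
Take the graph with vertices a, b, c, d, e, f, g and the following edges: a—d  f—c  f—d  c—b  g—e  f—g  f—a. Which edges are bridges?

b-c, c-f, e-g, f-g

The edges on the cycle f-a-d-f are not bridges since each lies on that cycle.
But removing c—b disconnects c from b; removing f—c disconnects f from c; removing f—g disconnects f from g; removing e—g disconnects e from g — these are bridges.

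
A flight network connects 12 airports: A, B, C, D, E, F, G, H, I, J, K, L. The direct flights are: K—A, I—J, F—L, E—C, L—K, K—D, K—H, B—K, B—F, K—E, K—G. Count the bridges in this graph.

7

The edges on the cycle B-F-L-K-B are not bridges since each lies on that cycle.
But removing K—E disconnects K from E; removing D—K disconnects D from K; removing K—H disconnects K from H; removing A—K disconnects A from K — these are bridges.
In total 7 edges are bridges.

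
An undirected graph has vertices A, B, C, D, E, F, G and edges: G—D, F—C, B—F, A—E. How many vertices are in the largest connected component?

Starting from D we can reach D, G. That is one component of size 2.
Starting from A we can reach A, E. That is one component of size 2.
Starting from B we can reach B, C, F. That is one component of size 3.
The largest has 3 vertices.

3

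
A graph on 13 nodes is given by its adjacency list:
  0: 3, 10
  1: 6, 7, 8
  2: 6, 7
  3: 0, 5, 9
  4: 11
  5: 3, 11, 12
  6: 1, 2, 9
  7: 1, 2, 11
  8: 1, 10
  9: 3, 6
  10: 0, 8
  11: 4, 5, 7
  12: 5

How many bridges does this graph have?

2

The edges on the cycle 3-9-6-1-7-11-5-3 are not bridges since each lies on that cycle.
But removing 12-5 disconnects 12 from 5; removing 4-11 disconnects 4 from 11 — these are bridges.
That makes 2 bridges.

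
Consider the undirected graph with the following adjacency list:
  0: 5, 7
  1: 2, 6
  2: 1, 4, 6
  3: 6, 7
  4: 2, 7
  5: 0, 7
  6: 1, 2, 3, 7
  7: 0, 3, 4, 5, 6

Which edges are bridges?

none

The edges on the cycle 7-5-0-7 are not bridges since each lies on that cycle.
Every edge lies on some cycle, so there are no bridges.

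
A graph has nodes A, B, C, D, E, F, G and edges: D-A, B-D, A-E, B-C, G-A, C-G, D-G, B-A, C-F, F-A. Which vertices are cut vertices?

A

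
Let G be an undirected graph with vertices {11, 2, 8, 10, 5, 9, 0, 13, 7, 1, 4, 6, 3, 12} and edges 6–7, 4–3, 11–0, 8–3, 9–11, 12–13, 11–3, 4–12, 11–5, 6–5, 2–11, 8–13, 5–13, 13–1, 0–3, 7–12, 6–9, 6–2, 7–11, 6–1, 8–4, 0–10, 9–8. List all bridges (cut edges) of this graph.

0-10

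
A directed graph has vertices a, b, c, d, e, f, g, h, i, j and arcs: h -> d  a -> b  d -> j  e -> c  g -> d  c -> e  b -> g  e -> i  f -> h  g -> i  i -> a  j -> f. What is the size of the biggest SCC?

4

{a, b, g, i} are all mutually reachable — one SCC of size 4.
{d, f, h, j} are all mutually reachable — one SCC of size 4.
{c, e} are all mutually reachable — one SCC of size 2.
The largest has 4 vertices.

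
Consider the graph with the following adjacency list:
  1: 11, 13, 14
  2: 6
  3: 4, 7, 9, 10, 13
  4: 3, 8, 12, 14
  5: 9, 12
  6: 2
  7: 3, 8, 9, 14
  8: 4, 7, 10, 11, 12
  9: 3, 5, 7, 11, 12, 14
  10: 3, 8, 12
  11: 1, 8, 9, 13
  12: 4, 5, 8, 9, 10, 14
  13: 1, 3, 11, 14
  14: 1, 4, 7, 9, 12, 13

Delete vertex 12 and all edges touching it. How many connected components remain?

2

With 12 gone, the remaining components are: {2, 6}; {1, 3, 4, 5, 7, 8, 9, 10, 11, 13, 14}.
That is 2 components.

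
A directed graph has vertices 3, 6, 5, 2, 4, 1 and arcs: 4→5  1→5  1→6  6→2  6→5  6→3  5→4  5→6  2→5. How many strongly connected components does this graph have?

3

{2, 4, 5, 6} are all mutually reachable — one SCC of size 4.
{3} is an SCC by itself.
{1} is an SCC by itself.
That gives 3 strongly connected components.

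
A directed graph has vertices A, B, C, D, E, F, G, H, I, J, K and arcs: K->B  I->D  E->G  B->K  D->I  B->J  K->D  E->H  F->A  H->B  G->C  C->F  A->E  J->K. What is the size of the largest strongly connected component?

{A, C, E, F, G} are all mutually reachable — one SCC of size 5.
{B, J, K} are all mutually reachable — one SCC of size 3.
{D, I} are all mutually reachable — one SCC of size 2.
{H} is an SCC by itself.
The largest has 5 vertices.

5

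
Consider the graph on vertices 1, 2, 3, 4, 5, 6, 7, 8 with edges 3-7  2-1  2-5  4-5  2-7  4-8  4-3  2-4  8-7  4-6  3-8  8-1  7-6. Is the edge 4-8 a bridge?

No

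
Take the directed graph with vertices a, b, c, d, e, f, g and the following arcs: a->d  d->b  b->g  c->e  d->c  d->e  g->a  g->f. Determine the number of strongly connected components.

{a, b, d, g} are all mutually reachable — one SCC of size 4.
{c} is an SCC by itself.
{e} is an SCC by itself.
{f} is an SCC by itself.
That gives 4 strongly connected components.

4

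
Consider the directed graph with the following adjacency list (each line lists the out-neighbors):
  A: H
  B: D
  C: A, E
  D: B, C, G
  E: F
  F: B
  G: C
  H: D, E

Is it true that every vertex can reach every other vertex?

From B we can reach every vertex (A, B, C, D, E, F, G, H), and every vertex can reach B (A, B, C, D, E, F, G, H). So the whole graph is one strongly connected component.

Yes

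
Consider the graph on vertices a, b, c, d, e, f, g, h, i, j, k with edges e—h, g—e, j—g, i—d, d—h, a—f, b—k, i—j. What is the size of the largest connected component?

6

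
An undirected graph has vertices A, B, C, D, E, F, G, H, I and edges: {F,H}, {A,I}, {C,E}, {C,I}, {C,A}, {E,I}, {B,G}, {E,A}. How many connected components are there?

4

D is isolated — a component by itself.
Starting from F we can reach F, H. That is one component of size 2.
Starting from B we can reach B, G. That is one component of size 2.
Starting from A we can reach A, C, E, I. That is one component of size 4.
Total: 4 components.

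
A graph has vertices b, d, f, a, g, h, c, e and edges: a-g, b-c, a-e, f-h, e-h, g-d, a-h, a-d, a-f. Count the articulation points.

1

Removing a increases the component count from 2 to 3, so a is a cut vertex.
By contrast removing f leaves 2 components; it is not a cut vertex. No other vertex is a cut vertex either.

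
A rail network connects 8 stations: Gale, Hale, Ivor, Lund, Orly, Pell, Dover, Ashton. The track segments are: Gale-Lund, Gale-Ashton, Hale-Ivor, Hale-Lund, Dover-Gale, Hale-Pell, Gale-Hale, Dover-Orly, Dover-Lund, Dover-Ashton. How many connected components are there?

Starting from Gale we can reach Gale, Hale, Ivor, Lund, Orly, Pell, Dover, Ashton. That is one component of size 8.
Total: 1 component.

1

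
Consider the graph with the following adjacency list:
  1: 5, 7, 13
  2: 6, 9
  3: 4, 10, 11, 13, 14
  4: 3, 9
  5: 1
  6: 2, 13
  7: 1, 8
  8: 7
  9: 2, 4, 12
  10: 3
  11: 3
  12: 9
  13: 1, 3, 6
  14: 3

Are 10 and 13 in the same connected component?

From 10 we can reach 1, 2, 3, 4, 5, 6, 7, 8, 9, 10, 11, 12, 13, 14, which includes 13.

Yes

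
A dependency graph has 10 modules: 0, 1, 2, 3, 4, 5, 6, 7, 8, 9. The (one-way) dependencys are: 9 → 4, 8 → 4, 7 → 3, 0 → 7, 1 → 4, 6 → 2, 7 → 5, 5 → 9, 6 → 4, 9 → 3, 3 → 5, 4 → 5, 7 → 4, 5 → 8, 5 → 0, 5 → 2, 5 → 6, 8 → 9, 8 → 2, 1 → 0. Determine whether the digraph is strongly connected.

There is no directed path from 9 to 1, so the graph is not strongly connected.

No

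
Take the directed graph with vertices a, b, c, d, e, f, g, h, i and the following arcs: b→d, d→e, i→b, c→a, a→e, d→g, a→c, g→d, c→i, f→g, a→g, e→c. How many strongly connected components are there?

{a, b, c, d, e, g, i} are all mutually reachable — one SCC of size 7.
{f} is an SCC by itself.
{h} is an SCC by itself.
That gives 3 strongly connected components.

3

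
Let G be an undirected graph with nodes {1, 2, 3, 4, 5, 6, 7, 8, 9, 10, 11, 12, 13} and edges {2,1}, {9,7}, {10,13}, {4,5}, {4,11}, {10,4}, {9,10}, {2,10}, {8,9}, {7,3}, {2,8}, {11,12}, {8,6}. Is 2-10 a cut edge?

No

After removing 2-10, the path 2-8-9-10 still connects them, so the edge is not a bridge.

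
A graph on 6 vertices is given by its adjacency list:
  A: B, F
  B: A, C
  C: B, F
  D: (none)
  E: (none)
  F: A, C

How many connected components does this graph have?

3

D is isolated — a component by itself.
E is isolated — a component by itself.
Starting from A we can reach A, B, C, F. That is one component of size 4.
Total: 3 components.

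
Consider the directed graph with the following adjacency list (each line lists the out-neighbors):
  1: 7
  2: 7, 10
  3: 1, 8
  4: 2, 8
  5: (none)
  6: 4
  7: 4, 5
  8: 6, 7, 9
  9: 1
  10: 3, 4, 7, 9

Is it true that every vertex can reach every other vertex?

There is no directed path from 5 to 10, so the graph is not strongly connected.

No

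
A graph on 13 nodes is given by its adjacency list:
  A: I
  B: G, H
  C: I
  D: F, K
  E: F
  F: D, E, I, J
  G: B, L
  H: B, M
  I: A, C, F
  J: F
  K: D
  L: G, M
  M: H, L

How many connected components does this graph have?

2

Starting from B we can reach B, G, H, L, M. That is one component of size 5.
Starting from A we can reach A, C, D, E, F, I, J, K. That is one component of size 8.
Total: 2 components.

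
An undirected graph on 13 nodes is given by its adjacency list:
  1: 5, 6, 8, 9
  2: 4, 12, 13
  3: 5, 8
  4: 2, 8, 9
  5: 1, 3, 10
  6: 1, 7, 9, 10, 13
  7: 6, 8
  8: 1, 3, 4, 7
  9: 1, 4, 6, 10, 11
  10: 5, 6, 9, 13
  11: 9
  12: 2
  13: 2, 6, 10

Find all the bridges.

11-9, 12-2

The edges on the cycle 9-6-13-2-4-9 are not bridges since each lies on that cycle.
But removing 12-2 disconnects 12 from 2; removing 9-11 disconnects 9 from 11 — these are bridges.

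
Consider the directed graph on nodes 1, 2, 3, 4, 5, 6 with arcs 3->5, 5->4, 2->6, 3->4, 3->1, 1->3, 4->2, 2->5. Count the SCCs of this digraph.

3

{2, 4, 5} are all mutually reachable — one SCC of size 3.
{1, 3} are all mutually reachable — one SCC of size 2.
{6} is an SCC by itself.
That gives 3 strongly connected components.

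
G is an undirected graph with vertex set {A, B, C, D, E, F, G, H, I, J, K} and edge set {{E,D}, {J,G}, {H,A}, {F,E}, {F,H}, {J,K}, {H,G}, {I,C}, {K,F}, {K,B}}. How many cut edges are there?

5

The edges on the cycle J-K-F-H-G-J are not bridges since each lies on that cycle.
But removing I–C disconnects I from C; removing H–A disconnects H from A; removing F–E disconnects F from E; removing B–K disconnects B from K — these are bridges.
In total 5 edges are bridges.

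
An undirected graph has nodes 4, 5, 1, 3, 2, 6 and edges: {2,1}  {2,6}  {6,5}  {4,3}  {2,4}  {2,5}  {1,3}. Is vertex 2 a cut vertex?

Yes

Deleting 2 raises the number of components from 1 to 2, so 2 is a cut vertex.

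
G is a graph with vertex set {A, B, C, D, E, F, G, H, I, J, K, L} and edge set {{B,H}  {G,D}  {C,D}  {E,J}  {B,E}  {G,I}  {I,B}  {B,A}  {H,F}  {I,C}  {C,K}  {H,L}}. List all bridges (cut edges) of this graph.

The edges on the cycle G-I-C-D-G are not bridges since each lies on that cycle.
But removing I—B disconnects I from B; removing B—E disconnects B from E; removing B—H disconnects B from H; removing L—H disconnects L from H — these are bridges.
In total 8 edges are bridges.

A-B, B-E, B-H, B-I, C-K, E-J, F-H, H-L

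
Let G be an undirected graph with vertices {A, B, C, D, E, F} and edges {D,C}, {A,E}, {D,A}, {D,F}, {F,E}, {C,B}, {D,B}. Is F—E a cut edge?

After removing F—E, the path F-D-A-E still connects them, so the edge is not a bridge.

No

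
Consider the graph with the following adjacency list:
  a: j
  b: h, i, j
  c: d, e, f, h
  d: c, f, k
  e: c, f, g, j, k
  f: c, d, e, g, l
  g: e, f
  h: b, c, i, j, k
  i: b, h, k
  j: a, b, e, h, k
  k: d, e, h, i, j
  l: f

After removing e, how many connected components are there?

With e gone, the remaining components are: {a, b, c, d, f, g, h, i, j, k, l}.
That is 1 component.

1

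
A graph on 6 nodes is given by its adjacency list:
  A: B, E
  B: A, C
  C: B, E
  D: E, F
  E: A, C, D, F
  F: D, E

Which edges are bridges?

none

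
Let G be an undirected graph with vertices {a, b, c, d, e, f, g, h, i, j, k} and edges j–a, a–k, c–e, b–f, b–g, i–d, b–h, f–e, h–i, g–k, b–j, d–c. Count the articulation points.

Removing b increases the component count from 1 to 2, so b is a cut vertex.
By contrast removing d leaves 1 component; it is not a cut vertex. No other vertex is a cut vertex either.

1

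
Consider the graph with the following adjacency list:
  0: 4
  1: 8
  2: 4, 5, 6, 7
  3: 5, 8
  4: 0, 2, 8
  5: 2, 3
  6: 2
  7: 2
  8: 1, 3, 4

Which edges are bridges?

The edges on the cycle 5-3-8-4-2-5 are not bridges since each lies on that cycle.
But removing 2-6 disconnects 2 from 6; removing 1-8 disconnects 1 from 8; removing 2-7 disconnects 2 from 7; removing 4-0 disconnects 4 from 0 — these are bridges.

0-4, 1-8, 2-6, 2-7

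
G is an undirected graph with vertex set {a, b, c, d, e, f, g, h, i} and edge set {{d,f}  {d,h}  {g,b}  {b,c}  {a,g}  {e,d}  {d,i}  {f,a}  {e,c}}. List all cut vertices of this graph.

Removing d increases the component count from 1 to 3, so d is a cut vertex.
By contrast removing b leaves 1 component; it is not a cut vertex. No other vertex is a cut vertex either.

d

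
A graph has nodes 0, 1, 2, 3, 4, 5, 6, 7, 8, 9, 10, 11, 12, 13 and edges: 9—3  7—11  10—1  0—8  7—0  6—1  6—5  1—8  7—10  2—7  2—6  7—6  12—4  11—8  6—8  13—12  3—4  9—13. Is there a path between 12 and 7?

The component containing 12 is {3, 4, 9, 12, 13}, and 7 is not in it.

No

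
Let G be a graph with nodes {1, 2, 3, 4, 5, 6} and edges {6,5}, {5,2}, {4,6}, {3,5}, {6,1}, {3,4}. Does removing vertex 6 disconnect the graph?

Deleting 6 raises the number of components from 1 to 2, so 6 is a cut vertex.

Yes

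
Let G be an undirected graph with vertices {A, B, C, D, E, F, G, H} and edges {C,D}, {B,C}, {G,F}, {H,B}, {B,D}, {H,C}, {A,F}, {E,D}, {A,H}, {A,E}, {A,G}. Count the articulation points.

1

Removing A increases the component count from 1 to 2, so A is a cut vertex.
By contrast removing E leaves 1 component; it is not a cut vertex. No other vertex is a cut vertex either.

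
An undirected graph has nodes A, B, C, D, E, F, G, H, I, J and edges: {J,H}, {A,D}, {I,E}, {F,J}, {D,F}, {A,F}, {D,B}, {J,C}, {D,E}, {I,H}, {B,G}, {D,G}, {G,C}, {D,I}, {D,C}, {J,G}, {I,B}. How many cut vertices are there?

Removing G, for instance, still leaves 1 component. No single vertex removal increases the component count — the graph has no articulation points.

0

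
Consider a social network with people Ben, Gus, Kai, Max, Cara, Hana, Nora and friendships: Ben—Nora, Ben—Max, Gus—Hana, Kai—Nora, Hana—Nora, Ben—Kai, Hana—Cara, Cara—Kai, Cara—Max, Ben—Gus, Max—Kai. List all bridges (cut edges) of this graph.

The edges on the cycle Ben-Gus-Hana-Cara-Kai-Ben are not bridges since each lies on that cycle.
Every edge lies on some cycle, so there are no bridges.

none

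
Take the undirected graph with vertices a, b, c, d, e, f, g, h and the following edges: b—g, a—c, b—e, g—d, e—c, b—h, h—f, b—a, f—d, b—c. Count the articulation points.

Removing b increases the component count from 1 to 2, so b is a cut vertex.
By contrast removing c leaves 1 component; it is not a cut vertex. No other vertex is a cut vertex either.

1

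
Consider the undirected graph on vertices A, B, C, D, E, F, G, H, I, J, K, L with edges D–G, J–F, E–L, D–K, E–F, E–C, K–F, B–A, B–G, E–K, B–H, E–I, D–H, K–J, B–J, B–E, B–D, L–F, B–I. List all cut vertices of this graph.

B, E

Removing B increases the component count from 1 to 2, so B is a cut vertex.
Removing E increases the component count from 1 to 2, so E is a cut vertex.
By contrast removing F leaves 1 component; it is not a cut vertex. No other vertex is a cut vertex either.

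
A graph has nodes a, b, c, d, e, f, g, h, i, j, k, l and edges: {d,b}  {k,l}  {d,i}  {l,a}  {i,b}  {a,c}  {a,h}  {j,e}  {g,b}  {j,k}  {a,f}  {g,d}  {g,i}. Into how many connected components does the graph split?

2

Starting from b we can reach b, d, g, i. That is one component of size 4.
Starting from a we can reach a, c, e, f, h, j, k, l. That is one component of size 8.
Total: 2 components.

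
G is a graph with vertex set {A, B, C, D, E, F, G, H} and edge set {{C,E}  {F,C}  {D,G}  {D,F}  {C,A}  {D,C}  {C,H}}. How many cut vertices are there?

2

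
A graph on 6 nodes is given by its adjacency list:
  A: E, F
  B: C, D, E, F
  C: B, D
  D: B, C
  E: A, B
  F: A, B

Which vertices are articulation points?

B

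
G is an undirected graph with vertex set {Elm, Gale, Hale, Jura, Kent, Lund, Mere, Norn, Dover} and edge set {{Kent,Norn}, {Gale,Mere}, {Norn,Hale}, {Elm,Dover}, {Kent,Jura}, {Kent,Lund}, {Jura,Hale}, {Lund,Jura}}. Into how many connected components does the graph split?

Starting from Elm we can reach Elm, Dover. That is one component of size 2.
Starting from Gale we can reach Gale, Mere. That is one component of size 2.
Starting from Hale we can reach Hale, Jura, Kent, Lund, Norn. That is one component of size 5.
Total: 3 components.

3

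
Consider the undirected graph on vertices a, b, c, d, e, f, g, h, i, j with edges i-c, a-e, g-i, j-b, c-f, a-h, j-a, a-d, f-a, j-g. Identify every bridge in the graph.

The edges on the cycle j-g-i-c-f-a-j are not bridges since each lies on that cycle.
But removing j-b disconnects j from b; removing a-h disconnects a from h; removing e-a disconnects e from a; removing d-a disconnects d from a — these are bridges.

a-d, a-e, a-h, b-j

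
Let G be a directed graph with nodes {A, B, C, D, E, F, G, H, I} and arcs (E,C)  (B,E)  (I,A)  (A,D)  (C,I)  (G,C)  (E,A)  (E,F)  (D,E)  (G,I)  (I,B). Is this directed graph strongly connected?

No

There is no directed path from H to G, so the graph is not strongly connected.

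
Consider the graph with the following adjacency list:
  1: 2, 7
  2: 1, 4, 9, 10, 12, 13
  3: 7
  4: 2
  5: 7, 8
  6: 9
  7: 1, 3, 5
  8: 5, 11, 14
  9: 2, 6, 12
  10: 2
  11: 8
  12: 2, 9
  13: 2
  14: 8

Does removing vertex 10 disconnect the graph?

No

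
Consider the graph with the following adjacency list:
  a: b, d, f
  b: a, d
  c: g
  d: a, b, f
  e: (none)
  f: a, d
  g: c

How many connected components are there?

3

e is isolated — a component by itself.
Starting from c we can reach c, g. That is one component of size 2.
Starting from a we can reach a, b, d, f. That is one component of size 4.
Total: 3 components.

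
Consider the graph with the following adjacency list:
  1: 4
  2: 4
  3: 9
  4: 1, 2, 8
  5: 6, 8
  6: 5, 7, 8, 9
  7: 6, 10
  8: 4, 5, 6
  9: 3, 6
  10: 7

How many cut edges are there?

7

The edges on the cycle 8-5-6-8 are not bridges since each lies on that cycle.
But removing 2-4 disconnects 2 from 4; removing 8-4 disconnects 8 from 4; removing 6-9 disconnects 6 from 9; removing 7-10 disconnects 7 from 10 — these are bridges.
In total 7 edges are bridges.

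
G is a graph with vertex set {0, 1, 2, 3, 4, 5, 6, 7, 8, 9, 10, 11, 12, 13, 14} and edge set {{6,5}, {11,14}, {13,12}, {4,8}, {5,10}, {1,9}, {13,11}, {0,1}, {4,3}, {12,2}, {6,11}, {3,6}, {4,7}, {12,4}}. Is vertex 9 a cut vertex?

No

Deleting 9 leaves 2 components (was 2), so 9 is not a cut vertex.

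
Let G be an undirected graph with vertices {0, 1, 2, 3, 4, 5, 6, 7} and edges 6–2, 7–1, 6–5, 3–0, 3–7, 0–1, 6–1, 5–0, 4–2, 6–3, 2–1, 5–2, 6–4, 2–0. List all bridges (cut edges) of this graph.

none

The edges on the cycle 6-4-2-5-6 are not bridges since each lies on that cycle.
Every edge lies on some cycle, so there are no bridges.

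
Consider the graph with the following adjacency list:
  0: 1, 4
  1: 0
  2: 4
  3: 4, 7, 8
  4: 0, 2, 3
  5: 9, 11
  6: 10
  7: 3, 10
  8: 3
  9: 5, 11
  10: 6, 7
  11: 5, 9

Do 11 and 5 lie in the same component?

Yes

From 11 we can reach 5, 9, 11, which includes 5.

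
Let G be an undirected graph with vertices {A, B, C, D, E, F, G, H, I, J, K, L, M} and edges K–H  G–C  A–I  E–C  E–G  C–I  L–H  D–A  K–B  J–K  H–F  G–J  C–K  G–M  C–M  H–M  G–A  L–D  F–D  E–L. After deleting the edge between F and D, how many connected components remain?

1

F and D are still connected via F-H-L-D, so the component count stays at 1.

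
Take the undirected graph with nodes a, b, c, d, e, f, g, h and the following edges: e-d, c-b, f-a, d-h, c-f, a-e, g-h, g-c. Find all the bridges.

The edges on the cycle g-c-f-a-e-d-h-g are not bridges since each lies on that cycle.
But removing c-b disconnects c from b — this is a bridge.

b-c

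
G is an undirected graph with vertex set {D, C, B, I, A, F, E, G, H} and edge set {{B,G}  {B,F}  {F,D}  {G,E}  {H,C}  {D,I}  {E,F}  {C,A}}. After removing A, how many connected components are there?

With A gone, the remaining components are: {C, H}; {B, D, E, F, G, I}.
That is 2 components.

2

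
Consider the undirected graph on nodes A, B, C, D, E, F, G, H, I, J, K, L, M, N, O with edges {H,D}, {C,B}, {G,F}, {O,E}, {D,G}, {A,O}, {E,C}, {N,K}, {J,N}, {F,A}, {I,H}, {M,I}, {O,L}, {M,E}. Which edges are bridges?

B-C, C-E, J-N, K-N, L-O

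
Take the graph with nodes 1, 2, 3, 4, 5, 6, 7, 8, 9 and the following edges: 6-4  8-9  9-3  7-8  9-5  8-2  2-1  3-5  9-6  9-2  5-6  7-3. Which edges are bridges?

The edges on the cycle 9-3-5-9 are not bridges since each lies on that cycle.
But removing 1-2 disconnects 1 from 2; removing 6-4 disconnects 6 from 4 — these are bridges.

1-2, 4-6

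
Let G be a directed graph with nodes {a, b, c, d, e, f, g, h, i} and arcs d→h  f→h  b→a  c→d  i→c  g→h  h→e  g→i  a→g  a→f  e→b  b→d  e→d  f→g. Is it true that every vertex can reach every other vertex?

Yes

From e we can reach every vertex (a, b, c, d, e, f, g, h, i), and every vertex can reach e (a, b, c, d, e, f, g, h, i). So the whole graph is one strongly connected component.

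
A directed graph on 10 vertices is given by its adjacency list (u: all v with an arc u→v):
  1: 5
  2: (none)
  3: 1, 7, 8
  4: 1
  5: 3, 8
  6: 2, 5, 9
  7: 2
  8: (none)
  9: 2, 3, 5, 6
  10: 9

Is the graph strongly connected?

No

There is no directed path from 1 to 4, so the graph is not strongly connected.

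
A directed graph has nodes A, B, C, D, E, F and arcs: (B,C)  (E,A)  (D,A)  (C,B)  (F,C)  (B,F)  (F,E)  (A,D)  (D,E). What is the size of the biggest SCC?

{B, C, F} are all mutually reachable — one SCC of size 3.
{A, D, E} are all mutually reachable — one SCC of size 3.
The largest has 3 vertices.

3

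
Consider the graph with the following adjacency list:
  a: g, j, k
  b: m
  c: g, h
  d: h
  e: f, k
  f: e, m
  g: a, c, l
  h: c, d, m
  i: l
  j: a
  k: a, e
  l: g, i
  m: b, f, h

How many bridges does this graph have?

The edges on the cycle e-f-m-h-c-g-a-k-e are not bridges since each lies on that cycle.
But removing l-g disconnects l from g; removing m-b disconnects m from b; removing d-h disconnects d from h; removing l-i disconnects l from i — these are bridges.
In total 5 edges are bridges.

5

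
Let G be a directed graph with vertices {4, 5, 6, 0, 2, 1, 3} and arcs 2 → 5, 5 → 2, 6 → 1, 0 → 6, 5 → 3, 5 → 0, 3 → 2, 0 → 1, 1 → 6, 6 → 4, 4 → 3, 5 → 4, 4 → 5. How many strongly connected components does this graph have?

{0, 1, 2, 3, 4, 5, 6} are all mutually reachable — one SCC of size 7.
That gives 1 strongly connected component.

1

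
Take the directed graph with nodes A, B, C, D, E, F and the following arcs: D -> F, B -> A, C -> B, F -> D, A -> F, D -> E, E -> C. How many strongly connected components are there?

{A, B, C, D, E, F} are all mutually reachable — one SCC of size 6.
That gives 1 strongly connected component.

1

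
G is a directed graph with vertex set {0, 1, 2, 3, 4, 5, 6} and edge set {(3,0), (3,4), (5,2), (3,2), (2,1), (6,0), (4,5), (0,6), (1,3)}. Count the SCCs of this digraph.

2

{1, 2, 3, 4, 5} are all mutually reachable — one SCC of size 5.
{0, 6} are all mutually reachable — one SCC of size 2.
That gives 2 strongly connected components.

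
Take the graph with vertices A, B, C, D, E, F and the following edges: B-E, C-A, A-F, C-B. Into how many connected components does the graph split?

2

D is isolated — a component by itself.
Starting from A we can reach A, B, C, E, F. That is one component of size 5.
Total: 2 components.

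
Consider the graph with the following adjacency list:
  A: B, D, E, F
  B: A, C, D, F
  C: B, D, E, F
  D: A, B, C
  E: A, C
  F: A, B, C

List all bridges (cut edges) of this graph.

none

The edges on the cycle A-E-C-D-A are not bridges since each lies on that cycle.
Every edge lies on some cycle, so there are no bridges.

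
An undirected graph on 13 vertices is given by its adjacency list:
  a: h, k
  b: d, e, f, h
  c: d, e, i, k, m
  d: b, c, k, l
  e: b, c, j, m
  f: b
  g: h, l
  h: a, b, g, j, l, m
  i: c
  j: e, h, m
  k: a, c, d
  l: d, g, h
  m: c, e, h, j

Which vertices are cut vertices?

Removing b increases the component count from 1 to 2, so b is a cut vertex.
Removing c increases the component count from 1 to 2, so c is a cut vertex.
By contrast removing d leaves 1 component; it is not a cut vertex. No other vertex is a cut vertex either.

b, c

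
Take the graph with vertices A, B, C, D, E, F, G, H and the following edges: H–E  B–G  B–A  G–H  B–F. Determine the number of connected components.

D is isolated — a component by itself.
C is isolated — a component by itself.
Starting from A we can reach A, B, E, F, G, H. That is one component of size 6.
Total: 3 components.

3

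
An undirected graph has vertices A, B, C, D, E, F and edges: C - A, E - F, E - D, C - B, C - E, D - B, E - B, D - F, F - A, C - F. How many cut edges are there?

0

The edges on the cycle C-E-D-B-C are not bridges since each lies on that cycle.
Every edge lies on some cycle, so there are no bridges.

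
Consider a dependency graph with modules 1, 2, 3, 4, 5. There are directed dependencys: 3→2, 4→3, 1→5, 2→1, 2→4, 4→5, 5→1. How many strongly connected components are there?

{2, 3, 4} are all mutually reachable — one SCC of size 3.
{1, 5} are all mutually reachable — one SCC of size 2.
That gives 2 strongly connected components.

2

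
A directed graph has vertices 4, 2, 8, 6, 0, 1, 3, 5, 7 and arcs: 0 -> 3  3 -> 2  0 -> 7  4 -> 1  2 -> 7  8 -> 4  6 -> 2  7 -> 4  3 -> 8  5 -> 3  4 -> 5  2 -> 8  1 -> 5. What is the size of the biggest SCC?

{1, 2, 3, 4, 5, 7, 8} are all mutually reachable — one SCC of size 7.
{6} is an SCC by itself.
{0} is an SCC by itself.
The largest has 7 vertices.

7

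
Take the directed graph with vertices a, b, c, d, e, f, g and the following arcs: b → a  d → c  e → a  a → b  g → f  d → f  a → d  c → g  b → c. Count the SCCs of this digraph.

{a, b} are all mutually reachable — one SCC of size 2.
{d} is an SCC by itself.
{f} is an SCC by itself.
{g} is an SCC by itself.
{e} is an SCC by itself.
(and 1 more singleton SCC)
That gives 6 strongly connected components.

6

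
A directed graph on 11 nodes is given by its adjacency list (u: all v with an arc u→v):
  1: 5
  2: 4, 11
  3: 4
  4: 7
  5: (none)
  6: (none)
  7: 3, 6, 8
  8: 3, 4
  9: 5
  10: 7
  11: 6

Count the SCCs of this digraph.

{3, 4, 7, 8} are all mutually reachable — one SCC of size 4.
{6} is an SCC by itself.
{5} is an SCC by itself.
{11} is an SCC by itself.
{2} is an SCC by itself.
(and 3 more singleton SCCs)
That gives 8 strongly connected components.

8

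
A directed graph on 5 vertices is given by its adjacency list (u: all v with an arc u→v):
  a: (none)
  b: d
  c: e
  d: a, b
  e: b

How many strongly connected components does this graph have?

4

{b, d} are all mutually reachable — one SCC of size 2.
{e} is an SCC by itself.
{c} is an SCC by itself.
{a} is an SCC by itself.
That gives 4 strongly connected components.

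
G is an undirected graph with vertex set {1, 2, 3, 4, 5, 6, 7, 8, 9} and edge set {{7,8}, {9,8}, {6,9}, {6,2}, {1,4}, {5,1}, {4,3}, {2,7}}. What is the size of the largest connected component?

5

Starting from 1 we can reach 1, 3, 4, 5. That is one component of size 4.
Starting from 2 we can reach 2, 6, 7, 8, 9. That is one component of size 5.
The largest has 5 vertices.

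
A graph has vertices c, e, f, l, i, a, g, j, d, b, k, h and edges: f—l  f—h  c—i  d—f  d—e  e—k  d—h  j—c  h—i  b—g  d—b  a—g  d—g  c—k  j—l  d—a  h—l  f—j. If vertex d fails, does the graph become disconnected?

Deleting d raises the number of components from 1 to 2, so d is a cut vertex.

Yes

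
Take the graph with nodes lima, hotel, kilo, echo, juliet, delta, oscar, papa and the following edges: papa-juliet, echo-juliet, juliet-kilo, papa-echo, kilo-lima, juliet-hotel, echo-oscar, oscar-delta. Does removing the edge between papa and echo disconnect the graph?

No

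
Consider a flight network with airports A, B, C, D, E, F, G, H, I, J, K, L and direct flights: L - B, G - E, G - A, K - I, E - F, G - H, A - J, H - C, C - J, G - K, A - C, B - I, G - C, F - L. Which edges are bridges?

none

The edges on the cycle G-E-F-L-B-I-K-G are not bridges since each lies on that cycle.
Every edge lies on some cycle, so there are no bridges.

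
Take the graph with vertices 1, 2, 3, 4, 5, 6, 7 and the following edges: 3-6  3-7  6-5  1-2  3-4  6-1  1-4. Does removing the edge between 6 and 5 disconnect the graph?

Removing 6-5 leaves no path between 6 and 5: the component count goes from 1 to 2. So it is a bridge.

Yes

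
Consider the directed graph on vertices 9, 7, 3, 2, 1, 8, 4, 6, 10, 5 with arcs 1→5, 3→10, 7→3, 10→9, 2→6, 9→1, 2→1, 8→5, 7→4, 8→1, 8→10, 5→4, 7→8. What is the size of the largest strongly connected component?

{3} is an SCC by itself.
{1} is an SCC by itself.
{7} is an SCC by itself.
{9} is an SCC by itself.
{6} is an SCC by itself.
(and 5 more singleton SCCs)
The largest has 1 vertex.

1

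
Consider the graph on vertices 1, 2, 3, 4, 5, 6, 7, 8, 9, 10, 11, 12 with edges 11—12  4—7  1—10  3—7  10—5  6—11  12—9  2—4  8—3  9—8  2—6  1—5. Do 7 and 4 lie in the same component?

From 7 we can reach 2, 3, 4, 6, 7, 8, 9, 11, 12, which includes 4.

Yes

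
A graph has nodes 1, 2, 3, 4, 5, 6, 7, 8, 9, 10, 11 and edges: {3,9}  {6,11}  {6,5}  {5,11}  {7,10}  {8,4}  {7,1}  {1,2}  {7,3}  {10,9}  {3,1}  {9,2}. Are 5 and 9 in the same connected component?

The component containing 5 is {5, 6, 11}, and 9 is not in it.

No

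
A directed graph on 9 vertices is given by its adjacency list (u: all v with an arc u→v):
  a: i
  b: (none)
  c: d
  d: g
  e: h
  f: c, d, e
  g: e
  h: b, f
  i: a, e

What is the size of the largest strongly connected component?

6

{c, d, e, f, g, h} are all mutually reachable — one SCC of size 6.
{a, i} are all mutually reachable — one SCC of size 2.
{b} is an SCC by itself.
The largest has 6 vertices.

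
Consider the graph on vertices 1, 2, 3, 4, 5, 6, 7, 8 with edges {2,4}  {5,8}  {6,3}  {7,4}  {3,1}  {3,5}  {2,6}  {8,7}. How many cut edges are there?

1

The edges on the cycle 2-6-3-5-8-7-4-2 are not bridges since each lies on that cycle.
But removing 3—1 disconnects 3 from 1 — this is a bridge.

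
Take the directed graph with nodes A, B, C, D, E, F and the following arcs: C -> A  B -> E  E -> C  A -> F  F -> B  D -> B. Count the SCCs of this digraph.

{A, B, C, E, F} are all mutually reachable — one SCC of size 5.
{D} is an SCC by itself.
That gives 2 strongly connected components.

2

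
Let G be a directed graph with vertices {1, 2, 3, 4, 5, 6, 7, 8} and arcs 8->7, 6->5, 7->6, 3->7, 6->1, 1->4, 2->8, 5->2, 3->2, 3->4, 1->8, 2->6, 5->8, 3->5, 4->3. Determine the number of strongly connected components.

{1, 2, 3, 4, 5, 6, 7, 8} are all mutually reachable — one SCC of size 8.
That gives 1 strongly connected component.

1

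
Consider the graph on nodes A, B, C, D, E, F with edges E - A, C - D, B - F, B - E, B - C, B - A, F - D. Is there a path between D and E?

From D we can reach A, B, C, D, E, F, which includes E.

Yes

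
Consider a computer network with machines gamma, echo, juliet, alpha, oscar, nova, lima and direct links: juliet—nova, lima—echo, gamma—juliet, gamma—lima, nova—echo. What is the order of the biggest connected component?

alpha is isolated — a component by itself.
oscar is isolated — a component by itself.
Starting from echo we can reach echo, lima, nova, gamma, juliet. That is one component of size 5.
The largest has 5 vertices.

5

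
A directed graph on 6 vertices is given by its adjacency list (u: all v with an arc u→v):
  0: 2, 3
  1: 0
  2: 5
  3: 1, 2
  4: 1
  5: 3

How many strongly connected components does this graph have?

{0, 1, 2, 3, 5} are all mutually reachable — one SCC of size 5.
{4} is an SCC by itself.
That gives 2 strongly connected components.

2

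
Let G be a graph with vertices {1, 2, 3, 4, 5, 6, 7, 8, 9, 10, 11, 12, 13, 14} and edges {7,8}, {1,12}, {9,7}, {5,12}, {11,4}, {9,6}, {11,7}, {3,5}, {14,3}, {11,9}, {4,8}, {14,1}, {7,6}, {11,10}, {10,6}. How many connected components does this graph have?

13 is isolated — a component by itself.
2 is isolated — a component by itself.
Starting from 1 we can reach 1, 3, 5, 12, 14. That is one component of size 5.
Starting from 4 we can reach 4, 6, 7, 8, 9, 10, 11. That is one component of size 7.
Total: 4 components.

4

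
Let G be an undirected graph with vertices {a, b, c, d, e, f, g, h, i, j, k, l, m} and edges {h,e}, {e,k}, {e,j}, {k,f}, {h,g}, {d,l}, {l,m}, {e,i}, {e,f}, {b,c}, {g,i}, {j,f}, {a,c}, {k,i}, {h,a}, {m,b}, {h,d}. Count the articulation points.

1

Removing h increases the component count from 1 to 2, so h is a cut vertex.
By contrast removing i leaves 1 component; it is not a cut vertex. No other vertex is a cut vertex either.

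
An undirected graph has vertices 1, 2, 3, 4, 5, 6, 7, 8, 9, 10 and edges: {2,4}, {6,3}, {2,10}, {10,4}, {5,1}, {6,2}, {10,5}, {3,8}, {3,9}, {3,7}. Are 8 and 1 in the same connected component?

Yes

From 8 we can reach 1, 2, 3, 4, 5, 6, 7, 8, 9, 10, which includes 1.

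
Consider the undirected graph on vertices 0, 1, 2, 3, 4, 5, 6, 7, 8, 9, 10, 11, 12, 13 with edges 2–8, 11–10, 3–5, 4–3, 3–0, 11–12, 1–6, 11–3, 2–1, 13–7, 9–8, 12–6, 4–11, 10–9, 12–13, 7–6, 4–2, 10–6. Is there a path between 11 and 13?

From 11 we can reach 0, 1, 2, 3, 4, 5, 6, 7, 8, 9, 10, 11, 12, 13, which includes 13.

Yes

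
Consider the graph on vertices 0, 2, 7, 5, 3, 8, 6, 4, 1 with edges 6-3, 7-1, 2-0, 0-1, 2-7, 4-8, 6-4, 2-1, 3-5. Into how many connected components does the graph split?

Starting from 0 we can reach 0, 1, 2, 7. That is one component of size 4.
Starting from 3 we can reach 3, 4, 5, 6, 8. That is one component of size 5.
Total: 2 components.

2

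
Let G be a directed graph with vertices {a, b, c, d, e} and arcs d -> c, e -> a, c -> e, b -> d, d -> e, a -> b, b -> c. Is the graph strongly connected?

Yes

From b we can reach every vertex (a, b, c, d, e), and every vertex can reach b (a, b, c, d, e). So the whole graph is one strongly connected component.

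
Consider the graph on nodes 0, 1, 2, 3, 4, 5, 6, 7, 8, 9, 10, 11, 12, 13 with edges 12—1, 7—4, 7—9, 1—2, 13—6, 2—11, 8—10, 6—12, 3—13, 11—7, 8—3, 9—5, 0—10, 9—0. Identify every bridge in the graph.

The edges on the cycle 8-3-13-6-12-1-2-11-7-9-0-10-8 are not bridges since each lies on that cycle.
But removing 7—4 disconnects 7 from 4; removing 9—5 disconnects 9 from 5 — these are bridges.

4-7, 5-9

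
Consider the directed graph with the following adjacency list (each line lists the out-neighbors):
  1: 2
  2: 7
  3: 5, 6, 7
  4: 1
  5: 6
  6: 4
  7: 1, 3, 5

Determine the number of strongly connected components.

{1, 2, 3, 4, 5, 6, 7} are all mutually reachable — one SCC of size 7.
That gives 1 strongly connected component.

1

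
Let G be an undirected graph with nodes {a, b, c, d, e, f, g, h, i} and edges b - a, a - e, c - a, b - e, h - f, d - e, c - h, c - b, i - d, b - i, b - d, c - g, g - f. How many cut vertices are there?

1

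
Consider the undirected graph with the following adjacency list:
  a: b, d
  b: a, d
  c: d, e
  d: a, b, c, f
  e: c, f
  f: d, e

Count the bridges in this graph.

The edges on the cycle d-a-b-d are not bridges since each lies on that cycle.
Every edge lies on some cycle, so there are no bridges.

0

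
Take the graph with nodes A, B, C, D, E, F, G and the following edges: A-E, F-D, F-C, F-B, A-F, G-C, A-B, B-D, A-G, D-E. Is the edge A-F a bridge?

After removing A-F, the path A-B-F still connects them, so the edge is not a bridge.

No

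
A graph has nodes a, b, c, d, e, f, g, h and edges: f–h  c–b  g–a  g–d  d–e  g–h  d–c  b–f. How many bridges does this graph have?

2

The edges on the cycle g-d-c-b-f-h-g are not bridges since each lies on that cycle.
But removing d–e disconnects d from e; removing g–a disconnects g from a — these are bridges.
That makes 2 bridges.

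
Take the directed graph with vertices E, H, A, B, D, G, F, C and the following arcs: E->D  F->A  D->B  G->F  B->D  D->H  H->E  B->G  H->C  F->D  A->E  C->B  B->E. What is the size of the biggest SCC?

8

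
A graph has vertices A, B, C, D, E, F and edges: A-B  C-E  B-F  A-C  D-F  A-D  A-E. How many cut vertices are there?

1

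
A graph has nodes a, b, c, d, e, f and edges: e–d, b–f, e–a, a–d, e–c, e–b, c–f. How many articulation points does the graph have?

1

Removing e increases the component count from 1 to 2, so e is a cut vertex.
By contrast removing c leaves 1 component; it is not a cut vertex. No other vertex is a cut vertex either.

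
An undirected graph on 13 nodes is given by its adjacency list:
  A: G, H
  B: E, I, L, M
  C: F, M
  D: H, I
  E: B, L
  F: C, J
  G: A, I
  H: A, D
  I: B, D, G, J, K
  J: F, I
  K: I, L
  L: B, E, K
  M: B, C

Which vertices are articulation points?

I

Removing I increases the component count from 1 to 2, so I is a cut vertex.
By contrast removing C leaves 1 component; it is not a cut vertex. No other vertex is a cut vertex either.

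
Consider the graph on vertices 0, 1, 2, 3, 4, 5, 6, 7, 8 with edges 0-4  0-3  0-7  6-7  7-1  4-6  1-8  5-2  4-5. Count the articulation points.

Removing 0 increases the component count from 1 to 2, so 0 is a cut vertex.
Removing 1 increases the component count from 1 to 2, so 1 is a cut vertex.
Removing 4 increases the component count from 1 to 2, so 4 is a cut vertex.
Likewise 5, 7 are cut vertices.
By contrast removing 3 leaves 1 component; it is not a cut vertex. No other vertex is a cut vertex either.

5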